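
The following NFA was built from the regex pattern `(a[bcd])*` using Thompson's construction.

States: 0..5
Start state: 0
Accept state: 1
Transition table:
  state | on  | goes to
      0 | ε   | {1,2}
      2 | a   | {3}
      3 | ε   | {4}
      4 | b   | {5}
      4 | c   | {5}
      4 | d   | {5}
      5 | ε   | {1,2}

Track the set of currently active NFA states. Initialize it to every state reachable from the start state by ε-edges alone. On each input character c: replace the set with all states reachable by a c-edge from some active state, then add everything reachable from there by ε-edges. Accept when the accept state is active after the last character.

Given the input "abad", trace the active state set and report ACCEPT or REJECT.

start: ε-closure({0}) = {0,1,2}
'a' @ 1: {3,4}
'b' @ 2: {1,2,5}  ✓accept
'a' @ 3: {3,4}
'd' @ 4: {1,2,5}  ✓accept
after full input: {1,2,5}  (accept=1 in)

Answer: ACCEPT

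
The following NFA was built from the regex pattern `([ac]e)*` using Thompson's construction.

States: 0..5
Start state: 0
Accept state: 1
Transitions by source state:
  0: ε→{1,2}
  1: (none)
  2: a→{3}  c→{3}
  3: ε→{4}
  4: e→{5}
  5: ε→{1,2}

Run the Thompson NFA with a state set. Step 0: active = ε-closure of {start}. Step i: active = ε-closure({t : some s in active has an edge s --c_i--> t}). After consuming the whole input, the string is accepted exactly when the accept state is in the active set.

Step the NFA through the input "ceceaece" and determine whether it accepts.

initial (ε-close {0}): {0,1,2}
'c' @ 1: {3,4}
'e' @ 2: {1,2,5}  ✓accept
'c' @ 3: {3,4}
'e' @ 4: {1,2,5}  ✓accept
'a' @ 5: {3,4}
'e' @ 6: {1,2,5}  ✓accept
'c' @ 7: {3,4}
'e' @ 8: {1,2,5}  ✓accept
after full input: {1,2,5}  (accept=1 in)

Answer: ACCEPT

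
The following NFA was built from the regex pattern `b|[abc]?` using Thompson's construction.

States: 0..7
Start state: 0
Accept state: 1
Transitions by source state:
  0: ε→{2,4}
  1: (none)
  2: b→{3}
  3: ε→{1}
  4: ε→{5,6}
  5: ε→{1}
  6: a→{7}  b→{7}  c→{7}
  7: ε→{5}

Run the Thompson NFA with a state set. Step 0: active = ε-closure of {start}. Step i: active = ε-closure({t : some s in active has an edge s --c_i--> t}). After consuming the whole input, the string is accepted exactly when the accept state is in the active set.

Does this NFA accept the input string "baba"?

Answer: REJECT

Steps:
start: ε-closure({0}) = {0,1,2,4,5,6}
'b' @ 1: {1,3,5,7}  ✓accept
'a' @ 2: {}  — no active states
rest 'ba' ignored (set empty)
after full input: {}  (accept=1 not in)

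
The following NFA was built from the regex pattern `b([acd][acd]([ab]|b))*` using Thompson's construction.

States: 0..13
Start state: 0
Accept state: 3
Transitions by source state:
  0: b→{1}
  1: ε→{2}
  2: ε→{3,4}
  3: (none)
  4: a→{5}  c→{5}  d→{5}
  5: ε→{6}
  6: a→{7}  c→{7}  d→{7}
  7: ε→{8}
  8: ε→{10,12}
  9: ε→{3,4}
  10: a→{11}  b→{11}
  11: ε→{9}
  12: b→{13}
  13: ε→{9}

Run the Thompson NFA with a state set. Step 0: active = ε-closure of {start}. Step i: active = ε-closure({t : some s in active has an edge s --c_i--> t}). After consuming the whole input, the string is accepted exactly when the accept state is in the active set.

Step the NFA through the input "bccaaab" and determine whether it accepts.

Answer: ACCEPT

Steps:
S₀ = ε-closure({0}) = {0}
'b' @ 1: {1,2,3,4}  [accepting]
'c' @ 2: {5,6}
'c' @ 3: {7,8,10,12}
'a' @ 4: {3,4,9,11}  [accepting]
'a' @ 5: {5,6}
'a' @ 6: {7,8,10,12}
'b' @ 7: {3,4,9,11,13}  [accepting]
final: {3,4,9,11,13}; accept 3 in set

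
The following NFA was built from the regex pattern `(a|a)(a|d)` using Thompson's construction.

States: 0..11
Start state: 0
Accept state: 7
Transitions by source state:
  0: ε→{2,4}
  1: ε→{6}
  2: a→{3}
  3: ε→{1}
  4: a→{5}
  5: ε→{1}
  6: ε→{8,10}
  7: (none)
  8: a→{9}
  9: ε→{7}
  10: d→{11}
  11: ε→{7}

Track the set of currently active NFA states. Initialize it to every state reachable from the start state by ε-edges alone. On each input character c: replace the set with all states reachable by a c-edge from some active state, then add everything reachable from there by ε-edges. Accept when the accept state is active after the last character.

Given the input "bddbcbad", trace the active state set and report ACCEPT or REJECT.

S₀ = ε-closure({0}) = {0,2,4}
'b' @ 1: {}  — dead — no transitions
rest 'ddbcbad' ignored (set empty)
after full input: {}  (accept=7 not in)

Answer: REJECT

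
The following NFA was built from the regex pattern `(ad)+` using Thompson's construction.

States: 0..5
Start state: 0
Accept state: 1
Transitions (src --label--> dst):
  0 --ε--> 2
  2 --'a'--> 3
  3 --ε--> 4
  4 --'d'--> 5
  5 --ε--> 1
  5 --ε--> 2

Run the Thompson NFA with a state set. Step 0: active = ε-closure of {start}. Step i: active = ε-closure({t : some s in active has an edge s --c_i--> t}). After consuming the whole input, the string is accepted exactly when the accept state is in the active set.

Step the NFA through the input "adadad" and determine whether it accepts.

start: ε-closure({0}) = {0,2}
'a' @ 1: {3,4}
'd' @ 2: {1,2,5}  ✓accept
'a' @ 3: {3,4}
'd' @ 4: {1,2,5}  ✓accept
'a' @ 5: {3,4}
'd' @ 6: {1,2,5}  ✓accept
after full input: {1,2,5}  (accept=1 in)

Answer: ACCEPT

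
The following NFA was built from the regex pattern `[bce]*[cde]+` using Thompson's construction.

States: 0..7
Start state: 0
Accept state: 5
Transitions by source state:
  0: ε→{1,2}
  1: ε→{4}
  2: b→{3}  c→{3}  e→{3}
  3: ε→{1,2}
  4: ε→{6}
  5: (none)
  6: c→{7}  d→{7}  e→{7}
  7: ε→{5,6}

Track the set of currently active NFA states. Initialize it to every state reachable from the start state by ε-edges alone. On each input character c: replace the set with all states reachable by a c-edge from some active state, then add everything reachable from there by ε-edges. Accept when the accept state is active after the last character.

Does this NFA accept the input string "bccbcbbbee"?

start: ε-closure({0}) = {0,1,2,4,6}
'b' @ 1: {1,2,3,4,6}
'c' @ 2: {1,2,3,4,5,6,7}  (accept∈set)
'c' @ 3: {1,2,3,4,5,6,7}  (accept∈set)
'b' @ 4: {1,2,3,4,6}
'c' @ 5: {1,2,3,4,5,6,7}  (accept∈set)
'b' @ 6: {1,2,3,4,6}
'b' @ 7: {1,2,3,4,6}
'b' @ 8: {1,2,3,4,6}
'e' @ 9: {1,2,3,4,5,6,7}  (accept∈set)
'e' @ 10: {1,2,3,4,5,6,7}  (accept∈set)
after full input: {1,2,3,4,5,6,7}  (accept=5 in)

Answer: ACCEPT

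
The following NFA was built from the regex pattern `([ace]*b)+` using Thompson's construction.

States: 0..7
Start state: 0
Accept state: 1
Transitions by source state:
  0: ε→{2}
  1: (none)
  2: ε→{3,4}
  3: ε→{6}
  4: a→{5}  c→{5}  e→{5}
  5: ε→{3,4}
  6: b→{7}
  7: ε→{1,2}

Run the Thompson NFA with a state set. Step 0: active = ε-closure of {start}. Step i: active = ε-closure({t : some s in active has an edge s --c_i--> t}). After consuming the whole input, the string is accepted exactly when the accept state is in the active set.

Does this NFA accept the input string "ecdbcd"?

initial (ε-close {0}): {0,2,3,4,6}
'e' @ 1: {3,4,5,6}
'c' @ 2: {3,4,5,6}
'd' @ 3: {}  — no active states
rest 'bcd' ignored (set empty)
after full input: {}  (accept=1 not in)

Answer: REJECT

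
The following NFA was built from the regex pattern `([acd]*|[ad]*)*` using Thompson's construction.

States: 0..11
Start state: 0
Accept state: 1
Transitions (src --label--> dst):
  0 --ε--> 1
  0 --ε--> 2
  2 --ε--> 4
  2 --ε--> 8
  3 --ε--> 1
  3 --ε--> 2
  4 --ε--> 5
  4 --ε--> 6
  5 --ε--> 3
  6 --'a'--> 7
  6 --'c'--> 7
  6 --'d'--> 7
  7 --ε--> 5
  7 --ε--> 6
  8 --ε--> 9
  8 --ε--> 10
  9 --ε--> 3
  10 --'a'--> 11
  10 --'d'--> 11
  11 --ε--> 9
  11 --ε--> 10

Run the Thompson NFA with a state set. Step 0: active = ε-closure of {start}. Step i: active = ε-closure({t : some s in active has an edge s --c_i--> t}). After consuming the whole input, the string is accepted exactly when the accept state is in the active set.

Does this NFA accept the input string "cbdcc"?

Answer: REJECT

Steps:
initial (ε-close {0}): {0,1,2,3,4,5,6,8,9,10}
'c' @ 1: {1,2,3,4,5,6,7,8,9,10}  (accept∈set)
'b' @ 2: {}  — state set empty
rest 'dcc' ignored (set empty)
end set {} — state 1 not in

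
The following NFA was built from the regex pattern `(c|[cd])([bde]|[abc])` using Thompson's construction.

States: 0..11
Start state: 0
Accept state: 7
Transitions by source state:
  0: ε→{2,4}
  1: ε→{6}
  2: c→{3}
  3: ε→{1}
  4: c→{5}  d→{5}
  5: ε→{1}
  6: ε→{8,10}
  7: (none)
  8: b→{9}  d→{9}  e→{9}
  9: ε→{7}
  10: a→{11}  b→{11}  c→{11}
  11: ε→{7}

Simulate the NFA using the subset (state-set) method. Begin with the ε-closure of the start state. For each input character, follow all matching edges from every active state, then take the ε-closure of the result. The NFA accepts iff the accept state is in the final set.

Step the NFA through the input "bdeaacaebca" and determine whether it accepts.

Answer: REJECT

Steps:
S₀ = ε-closure({0}) = {0,2,4}
'b' @ 1: {}  — no active states
rest 'deaacaebca' ignored (set empty)
final: {}; accept 7 not in set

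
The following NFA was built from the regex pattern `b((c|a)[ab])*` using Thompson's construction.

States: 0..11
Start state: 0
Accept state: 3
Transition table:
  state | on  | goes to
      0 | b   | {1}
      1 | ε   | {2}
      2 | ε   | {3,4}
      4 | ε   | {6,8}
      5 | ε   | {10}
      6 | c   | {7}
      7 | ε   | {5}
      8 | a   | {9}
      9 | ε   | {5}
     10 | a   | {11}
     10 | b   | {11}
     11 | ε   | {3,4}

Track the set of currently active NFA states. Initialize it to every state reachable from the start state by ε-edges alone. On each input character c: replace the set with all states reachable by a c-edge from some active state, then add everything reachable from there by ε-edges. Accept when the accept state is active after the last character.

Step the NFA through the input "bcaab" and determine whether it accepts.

Answer: ACCEPT

Derivation:
initial (ε-close {0}): {0}
'b' @ 1: {1,2,3,4,6,8}  ✓accept
'c' @ 2: {5,7,10}
'a' @ 3: {3,4,6,8,11}  ✓accept
'a' @ 4: {5,9,10}
'b' @ 5: {3,4,6,8,11}  ✓accept
final: {3,4,6,8,11}; accept 3 in set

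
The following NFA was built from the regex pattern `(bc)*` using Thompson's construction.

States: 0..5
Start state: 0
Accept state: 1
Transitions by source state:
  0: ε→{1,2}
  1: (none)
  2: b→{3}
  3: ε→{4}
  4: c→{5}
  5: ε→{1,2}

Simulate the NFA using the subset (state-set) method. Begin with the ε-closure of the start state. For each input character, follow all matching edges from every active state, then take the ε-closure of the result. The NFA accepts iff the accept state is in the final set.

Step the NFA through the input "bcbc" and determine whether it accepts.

Answer: ACCEPT

Trace:
start: ε-closure({0}) = {0,1,2}
'b' @ 1: {3,4}
'c' @ 2: {1,2,5}  (accept∈set)
'b' @ 3: {3,4}
'c' @ 4: {1,2,5}  (accept∈set)
after full input: {1,2,5}  (accept=1 in)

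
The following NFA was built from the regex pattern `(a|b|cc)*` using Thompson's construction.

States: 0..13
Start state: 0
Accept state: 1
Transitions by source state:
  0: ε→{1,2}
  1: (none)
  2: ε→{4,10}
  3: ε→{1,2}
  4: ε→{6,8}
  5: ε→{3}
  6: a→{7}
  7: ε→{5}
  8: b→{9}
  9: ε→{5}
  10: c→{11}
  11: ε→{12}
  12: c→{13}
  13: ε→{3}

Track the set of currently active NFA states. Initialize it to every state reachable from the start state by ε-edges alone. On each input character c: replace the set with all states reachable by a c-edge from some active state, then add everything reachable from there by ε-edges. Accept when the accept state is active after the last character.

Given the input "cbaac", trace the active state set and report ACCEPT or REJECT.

Answer: REJECT

Trace:
initial (ε-close {0}): {0,1,2,4,6,8,10}
'c' @ 1: {11,12}
'b' @ 2: {}  — state set empty
rest 'aac' ignored (set empty)
end set {} — state 1 not in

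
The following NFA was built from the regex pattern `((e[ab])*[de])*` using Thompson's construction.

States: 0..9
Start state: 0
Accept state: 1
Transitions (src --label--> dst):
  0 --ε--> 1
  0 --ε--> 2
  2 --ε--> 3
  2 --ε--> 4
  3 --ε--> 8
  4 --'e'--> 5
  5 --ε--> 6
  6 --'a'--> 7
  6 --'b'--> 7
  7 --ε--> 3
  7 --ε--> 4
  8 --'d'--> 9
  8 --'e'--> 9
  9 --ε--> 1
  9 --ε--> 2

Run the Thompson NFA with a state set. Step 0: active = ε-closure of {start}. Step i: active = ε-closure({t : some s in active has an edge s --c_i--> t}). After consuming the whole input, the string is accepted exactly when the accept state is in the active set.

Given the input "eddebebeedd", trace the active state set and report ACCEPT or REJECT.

Answer: ACCEPT

Steps:
initial (ε-close {0}): {0,1,2,3,4,8}
'e' @ 1: {1,2,3,4,5,6,8,9}  [accepting]
'd' @ 2: {1,2,3,4,8,9}  [accepting]
'd' @ 3: {1,2,3,4,8,9}  [accepting]
'e' @ 4: {1,2,3,4,5,6,8,9}  [accepting]
'b' @ 5: {3,4,7,8}
'e' @ 6: {1,2,3,4,5,6,8,9}  [accepting]
'b' @ 7: {3,4,7,8}
'e' @ 8: {1,2,3,4,5,6,8,9}  [accepting]
'e' @ 9: {1,2,3,4,5,6,8,9}  [accepting]
'd' @ 10: {1,2,3,4,8,9}  [accepting]
'd' @ 11: {1,2,3,4,8,9}  [accepting]
final: {1,2,3,4,8,9}; accept 1 in set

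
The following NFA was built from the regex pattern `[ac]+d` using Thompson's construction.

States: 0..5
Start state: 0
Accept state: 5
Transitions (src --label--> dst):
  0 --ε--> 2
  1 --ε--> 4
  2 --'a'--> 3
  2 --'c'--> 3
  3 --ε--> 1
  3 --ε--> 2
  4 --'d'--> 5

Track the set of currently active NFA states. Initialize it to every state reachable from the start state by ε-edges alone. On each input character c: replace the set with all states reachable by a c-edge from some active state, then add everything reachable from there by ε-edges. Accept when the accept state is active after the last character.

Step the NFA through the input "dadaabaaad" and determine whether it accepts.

Answer: REJECT

Trace:
start: ε-closure({0}) = {0,2}
'd' @ 1: {}  — dead — no transitions
rest 'adaabaaad' ignored (set empty)
after full input: {}  (accept=5 not in)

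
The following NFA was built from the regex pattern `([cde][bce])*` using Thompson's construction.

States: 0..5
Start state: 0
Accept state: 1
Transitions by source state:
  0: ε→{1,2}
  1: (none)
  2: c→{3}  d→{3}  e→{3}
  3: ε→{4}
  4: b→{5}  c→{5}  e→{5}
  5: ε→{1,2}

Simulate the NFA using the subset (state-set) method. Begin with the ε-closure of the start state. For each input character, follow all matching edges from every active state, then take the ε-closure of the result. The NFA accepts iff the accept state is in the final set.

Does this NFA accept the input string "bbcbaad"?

Answer: REJECT

Trace:
initial (ε-close {0}): {0,1,2}
'b' @ 1: {}  — state set empty
rest 'bcbaad' ignored (set empty)
after full input: {}  (accept=1 not in)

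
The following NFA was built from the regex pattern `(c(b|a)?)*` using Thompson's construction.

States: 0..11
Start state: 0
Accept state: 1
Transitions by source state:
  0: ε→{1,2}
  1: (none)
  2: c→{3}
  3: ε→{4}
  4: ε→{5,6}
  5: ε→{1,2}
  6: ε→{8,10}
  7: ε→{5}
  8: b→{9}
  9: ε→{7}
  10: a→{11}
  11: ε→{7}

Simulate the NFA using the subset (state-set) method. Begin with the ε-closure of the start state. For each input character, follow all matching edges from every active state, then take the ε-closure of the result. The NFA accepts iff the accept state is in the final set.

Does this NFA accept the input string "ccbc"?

Answer: ACCEPT

Trace:
initial (ε-close {0}): {0,1,2}
'c' @ 1: {1,2,3,4,5,6,8,10}  (accept∈set)
'c' @ 2: {1,2,3,4,5,6,8,10}  (accept∈set)
'b' @ 3: {1,2,5,7,9}  (accept∈set)
'c' @ 4: {1,2,3,4,5,6,8,10}  (accept∈set)
after full input: {1,2,3,4,5,6,8,10}  (accept=1 in)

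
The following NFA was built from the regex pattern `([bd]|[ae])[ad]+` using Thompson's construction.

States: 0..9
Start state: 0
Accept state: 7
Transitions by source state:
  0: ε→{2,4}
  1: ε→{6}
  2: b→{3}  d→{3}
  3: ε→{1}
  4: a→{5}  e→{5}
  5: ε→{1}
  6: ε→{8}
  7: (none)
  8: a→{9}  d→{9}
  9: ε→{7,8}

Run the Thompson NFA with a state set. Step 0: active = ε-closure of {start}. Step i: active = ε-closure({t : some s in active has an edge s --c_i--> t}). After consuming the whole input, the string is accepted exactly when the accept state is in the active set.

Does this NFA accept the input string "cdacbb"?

Answer: REJECT

Trace:
initial (ε-close {0}): {0,2,4}
'c' @ 1: {}  — dead — no transitions
rest 'dacbb' ignored (set empty)
after full input: {}  (accept=7 not in)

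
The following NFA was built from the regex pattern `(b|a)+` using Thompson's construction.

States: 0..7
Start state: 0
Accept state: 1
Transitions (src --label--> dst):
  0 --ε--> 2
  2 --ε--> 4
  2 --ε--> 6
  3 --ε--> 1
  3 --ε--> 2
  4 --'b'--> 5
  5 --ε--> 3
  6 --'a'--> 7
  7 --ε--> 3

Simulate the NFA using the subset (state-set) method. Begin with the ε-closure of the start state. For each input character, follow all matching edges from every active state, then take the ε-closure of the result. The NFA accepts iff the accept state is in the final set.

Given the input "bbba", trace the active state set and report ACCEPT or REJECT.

Answer: ACCEPT

Steps:
initial (ε-close {0}): {0,2,4,6}
'b' @ 1: {1,2,3,4,5,6}  (accept∈set)
'b' @ 2: {1,2,3,4,5,6}  (accept∈set)
'b' @ 3: {1,2,3,4,5,6}  (accept∈set)
'a' @ 4: {1,2,3,4,6,7}  (accept∈set)
end set {1,2,3,4,6,7} — state 1 in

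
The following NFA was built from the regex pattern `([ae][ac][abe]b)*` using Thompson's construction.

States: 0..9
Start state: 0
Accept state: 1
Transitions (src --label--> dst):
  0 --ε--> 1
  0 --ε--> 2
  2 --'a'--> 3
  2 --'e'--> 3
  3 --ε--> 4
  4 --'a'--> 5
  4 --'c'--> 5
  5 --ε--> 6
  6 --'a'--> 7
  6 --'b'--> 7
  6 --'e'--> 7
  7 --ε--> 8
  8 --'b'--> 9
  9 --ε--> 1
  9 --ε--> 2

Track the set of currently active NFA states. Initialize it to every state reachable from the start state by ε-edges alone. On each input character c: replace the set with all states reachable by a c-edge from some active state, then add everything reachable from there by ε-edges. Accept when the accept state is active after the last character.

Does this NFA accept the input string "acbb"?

Answer: ACCEPT

Steps:
initial (ε-close {0}): {0,1,2}
'a' @ 1: {3,4}
'c' @ 2: {5,6}
'b' @ 3: {7,8}
'b' @ 4: {1,2,9}  (accept∈set)
end set {1,2,9} — state 1 in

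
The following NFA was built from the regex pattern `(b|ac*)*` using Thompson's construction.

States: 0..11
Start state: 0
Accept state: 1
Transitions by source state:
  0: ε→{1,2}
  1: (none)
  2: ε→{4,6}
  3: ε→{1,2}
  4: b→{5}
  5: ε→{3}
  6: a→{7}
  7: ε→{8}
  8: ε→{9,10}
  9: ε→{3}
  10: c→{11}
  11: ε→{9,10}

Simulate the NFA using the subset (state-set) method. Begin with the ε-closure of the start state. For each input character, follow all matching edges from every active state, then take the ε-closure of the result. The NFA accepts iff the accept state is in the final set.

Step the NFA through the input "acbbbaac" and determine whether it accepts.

start: ε-closure({0}) = {0,1,2,4,6}
'a' @ 1: {1,2,3,4,6,7,8,9,10}  [accepting]
'c' @ 2: {1,2,3,4,6,9,10,11}  [accepting]
'b' @ 3: {1,2,3,4,5,6}  [accepting]
'b' @ 4: {1,2,3,4,5,6}  [accepting]
'b' @ 5: {1,2,3,4,5,6}  [accepting]
'a' @ 6: {1,2,3,4,6,7,8,9,10}  [accepting]
'a' @ 7: {1,2,3,4,6,7,8,9,10}  [accepting]
'c' @ 8: {1,2,3,4,6,9,10,11}  [accepting]
end set {1,2,3,4,6,9,10,11} — state 1 in

Answer: ACCEPT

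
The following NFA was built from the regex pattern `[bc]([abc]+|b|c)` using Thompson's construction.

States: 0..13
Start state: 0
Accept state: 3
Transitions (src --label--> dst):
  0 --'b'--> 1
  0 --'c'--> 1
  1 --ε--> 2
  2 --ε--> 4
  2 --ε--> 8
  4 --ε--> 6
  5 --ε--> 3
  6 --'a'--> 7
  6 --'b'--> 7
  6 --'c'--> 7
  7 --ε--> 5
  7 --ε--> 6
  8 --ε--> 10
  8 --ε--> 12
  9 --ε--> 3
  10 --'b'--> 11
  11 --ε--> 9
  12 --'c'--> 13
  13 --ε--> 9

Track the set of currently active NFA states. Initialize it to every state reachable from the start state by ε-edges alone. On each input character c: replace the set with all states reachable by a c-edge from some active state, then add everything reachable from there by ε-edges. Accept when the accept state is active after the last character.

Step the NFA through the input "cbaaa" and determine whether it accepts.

start: ε-closure({0}) = {0}
'c' @ 1: {1,2,4,6,8,10,12}
'b' @ 2: {3,5,6,7,9,11}  (accept∈set)
'a' @ 3: {3,5,6,7}  (accept∈set)
'a' @ 4: {3,5,6,7}  (accept∈set)
'a' @ 5: {3,5,6,7}  (accept∈set)
after full input: {3,5,6,7}  (accept=3 in)

Answer: ACCEPT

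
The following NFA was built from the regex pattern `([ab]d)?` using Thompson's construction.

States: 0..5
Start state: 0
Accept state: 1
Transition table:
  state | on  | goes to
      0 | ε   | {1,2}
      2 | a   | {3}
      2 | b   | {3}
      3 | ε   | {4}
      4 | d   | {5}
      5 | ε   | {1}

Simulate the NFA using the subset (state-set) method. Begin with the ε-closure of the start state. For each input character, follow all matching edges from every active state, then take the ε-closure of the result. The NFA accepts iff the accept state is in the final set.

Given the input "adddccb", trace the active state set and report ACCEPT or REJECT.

start: ε-closure({0}) = {0,1,2}
'a' @ 1: {3,4}
'd' @ 2: {1,5}  [accepting]
'd' @ 3: {}  — dead — no transitions
rest 'dccb' ignored (set empty)
end set {} — state 1 not in

Answer: REJECT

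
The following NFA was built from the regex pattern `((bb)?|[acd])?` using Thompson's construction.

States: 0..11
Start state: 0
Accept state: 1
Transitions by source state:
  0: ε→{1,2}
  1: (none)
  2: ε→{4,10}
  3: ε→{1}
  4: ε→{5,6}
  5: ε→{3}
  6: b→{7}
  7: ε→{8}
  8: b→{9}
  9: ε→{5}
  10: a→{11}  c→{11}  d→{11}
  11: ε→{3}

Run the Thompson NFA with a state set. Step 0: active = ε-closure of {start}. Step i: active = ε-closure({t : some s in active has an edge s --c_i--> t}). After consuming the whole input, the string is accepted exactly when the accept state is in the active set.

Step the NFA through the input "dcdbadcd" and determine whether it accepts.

Answer: REJECT

Steps:
S₀ = ε-closure({0}) = {0,1,2,3,4,5,6,10}
'd' @ 1: {1,3,11}  (accept∈set)
'c' @ 2: {}  — no active states
rest 'dbadcd' ignored (set empty)
final: {}; accept 1 not in set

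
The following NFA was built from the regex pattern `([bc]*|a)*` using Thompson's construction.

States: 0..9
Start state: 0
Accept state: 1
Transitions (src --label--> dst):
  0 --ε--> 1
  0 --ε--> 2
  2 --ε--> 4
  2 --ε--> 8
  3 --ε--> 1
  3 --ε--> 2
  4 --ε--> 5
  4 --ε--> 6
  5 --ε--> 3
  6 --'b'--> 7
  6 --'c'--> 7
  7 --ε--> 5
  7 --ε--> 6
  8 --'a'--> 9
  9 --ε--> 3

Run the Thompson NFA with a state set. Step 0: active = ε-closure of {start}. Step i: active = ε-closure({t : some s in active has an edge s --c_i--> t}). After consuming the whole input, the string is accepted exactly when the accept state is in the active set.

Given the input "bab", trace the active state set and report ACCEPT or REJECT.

initial (ε-close {0}): {0,1,2,3,4,5,6,8}
'b' @ 1: {1,2,3,4,5,6,7,8}  ✓accept
'a' @ 2: {1,2,3,4,5,6,8,9}  ✓accept
'b' @ 3: {1,2,3,4,5,6,7,8}  ✓accept
end set {1,2,3,4,5,6,7,8} — state 1 in

Answer: ACCEPT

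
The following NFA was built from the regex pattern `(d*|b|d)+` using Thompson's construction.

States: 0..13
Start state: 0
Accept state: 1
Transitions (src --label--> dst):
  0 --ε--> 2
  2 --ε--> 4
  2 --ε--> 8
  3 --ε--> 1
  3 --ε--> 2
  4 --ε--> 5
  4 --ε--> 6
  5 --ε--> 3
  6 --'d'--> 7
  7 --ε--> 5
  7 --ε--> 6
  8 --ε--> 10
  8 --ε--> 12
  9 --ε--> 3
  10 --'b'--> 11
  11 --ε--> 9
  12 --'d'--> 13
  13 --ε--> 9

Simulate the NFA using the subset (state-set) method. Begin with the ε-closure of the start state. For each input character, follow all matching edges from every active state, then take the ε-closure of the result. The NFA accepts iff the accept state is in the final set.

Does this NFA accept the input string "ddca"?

S₀ = ε-closure({0}) = {0,1,2,3,4,5,6,8,10,12}
'd' @ 1: {1,2,3,4,5,6,7,8,9,10,12,13}  [accepting]
'd' @ 2: {1,2,3,4,5,6,7,8,9,10,12,13}  [accepting]
'c' @ 3: {}  — state set empty
rest 'a' ignored (set empty)
after full input: {}  (accept=1 not in)

Answer: REJECT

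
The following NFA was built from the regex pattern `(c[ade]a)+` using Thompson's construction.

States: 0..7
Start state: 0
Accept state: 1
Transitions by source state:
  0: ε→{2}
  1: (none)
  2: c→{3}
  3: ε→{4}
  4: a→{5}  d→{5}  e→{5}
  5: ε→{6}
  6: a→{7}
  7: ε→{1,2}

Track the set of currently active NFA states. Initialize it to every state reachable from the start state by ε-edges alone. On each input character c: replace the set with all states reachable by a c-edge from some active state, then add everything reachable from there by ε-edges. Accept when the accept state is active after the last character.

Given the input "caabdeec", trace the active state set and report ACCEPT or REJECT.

Answer: REJECT

Trace:
initial (ε-close {0}): {0,2}
'c' @ 1: {3,4}
'a' @ 2: {5,6}
'a' @ 3: {1,2,7}  ✓accept
'b' @ 4: {}  — dead — no transitions
rest 'deec' ignored (set empty)
end set {} — state 1 not in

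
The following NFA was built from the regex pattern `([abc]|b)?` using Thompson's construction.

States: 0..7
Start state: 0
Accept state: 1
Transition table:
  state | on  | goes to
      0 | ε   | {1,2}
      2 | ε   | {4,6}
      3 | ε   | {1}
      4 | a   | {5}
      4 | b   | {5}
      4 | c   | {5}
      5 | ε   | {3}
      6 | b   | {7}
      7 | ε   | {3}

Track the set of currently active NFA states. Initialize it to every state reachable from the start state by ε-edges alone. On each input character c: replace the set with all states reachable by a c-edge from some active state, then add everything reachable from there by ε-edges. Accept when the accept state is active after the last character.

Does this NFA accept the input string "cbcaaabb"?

Answer: REJECT

Derivation:
start: ε-closure({0}) = {0,1,2,4,6}
'c' @ 1: {1,3,5}  [accepting]
'b' @ 2: {}  — dead — no transitions
rest 'caaabb' ignored (set empty)
end set {} — state 1 not in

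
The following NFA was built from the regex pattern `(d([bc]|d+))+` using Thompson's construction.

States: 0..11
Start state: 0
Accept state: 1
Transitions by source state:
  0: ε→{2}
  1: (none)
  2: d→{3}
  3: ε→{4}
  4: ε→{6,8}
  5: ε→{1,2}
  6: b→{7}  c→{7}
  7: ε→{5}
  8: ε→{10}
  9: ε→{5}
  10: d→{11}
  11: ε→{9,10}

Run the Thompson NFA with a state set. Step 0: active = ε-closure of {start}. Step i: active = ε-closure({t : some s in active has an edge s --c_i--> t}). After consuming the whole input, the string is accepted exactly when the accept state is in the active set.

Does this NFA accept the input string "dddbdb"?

initial (ε-close {0}): {0,2}
'd' @ 1: {3,4,6,8,10}
'd' @ 2: {1,2,5,9,10,11}  [accepting]
'd' @ 3: {1,2,3,4,5,6,8,9,10,11}  [accepting]
'b' @ 4: {1,2,5,7}  [accepting]
'd' @ 5: {3,4,6,8,10}
'b' @ 6: {1,2,5,7}  [accepting]
end set {1,2,5,7} — state 1 in

Answer: ACCEPT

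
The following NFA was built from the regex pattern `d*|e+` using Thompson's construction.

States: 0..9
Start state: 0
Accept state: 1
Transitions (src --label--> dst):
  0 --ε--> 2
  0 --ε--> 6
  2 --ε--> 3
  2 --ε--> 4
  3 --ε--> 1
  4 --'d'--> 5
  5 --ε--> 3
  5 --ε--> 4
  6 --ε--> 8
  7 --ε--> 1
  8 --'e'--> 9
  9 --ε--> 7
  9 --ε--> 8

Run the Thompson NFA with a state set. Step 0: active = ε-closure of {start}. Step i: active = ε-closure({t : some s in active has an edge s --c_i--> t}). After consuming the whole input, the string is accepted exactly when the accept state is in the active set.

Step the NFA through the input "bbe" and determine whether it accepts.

S₀ = ε-closure({0}) = {0,1,2,3,4,6,8}
'b' @ 1: {}  — state set empty
rest 'be' ignored (set empty)
end set {} — state 1 not in

Answer: REJECT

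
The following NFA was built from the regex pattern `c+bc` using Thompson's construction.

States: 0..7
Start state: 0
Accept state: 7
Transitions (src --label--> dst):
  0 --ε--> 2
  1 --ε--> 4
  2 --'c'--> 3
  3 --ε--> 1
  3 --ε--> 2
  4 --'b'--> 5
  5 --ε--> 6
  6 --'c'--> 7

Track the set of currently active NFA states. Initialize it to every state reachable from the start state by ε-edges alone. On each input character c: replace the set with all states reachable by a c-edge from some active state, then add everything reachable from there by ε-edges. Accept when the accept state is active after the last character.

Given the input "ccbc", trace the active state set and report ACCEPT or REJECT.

start: ε-closure({0}) = {0,2}
'c' @ 1: {1,2,3,4}
'c' @ 2: {1,2,3,4}
'b' @ 3: {5,6}
'c' @ 4: {7}  (accept∈set)
end set {7} — state 7 in

Answer: ACCEPT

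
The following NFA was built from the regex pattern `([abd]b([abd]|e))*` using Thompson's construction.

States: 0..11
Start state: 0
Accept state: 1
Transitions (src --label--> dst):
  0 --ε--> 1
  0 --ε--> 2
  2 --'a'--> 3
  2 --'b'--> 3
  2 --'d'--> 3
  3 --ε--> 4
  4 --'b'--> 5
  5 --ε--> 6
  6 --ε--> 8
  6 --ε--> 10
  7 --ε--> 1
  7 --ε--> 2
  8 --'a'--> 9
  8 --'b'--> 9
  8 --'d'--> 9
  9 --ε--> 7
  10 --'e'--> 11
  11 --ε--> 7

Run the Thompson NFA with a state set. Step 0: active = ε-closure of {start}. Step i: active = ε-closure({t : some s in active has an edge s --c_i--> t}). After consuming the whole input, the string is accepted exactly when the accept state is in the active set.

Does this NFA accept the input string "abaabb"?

Answer: ACCEPT

Derivation:
S₀ = ε-closure({0}) = {0,1,2}
'a' @ 1: {3,4}
'b' @ 2: {5,6,8,10}
'a' @ 3: {1,2,7,9}  (accept∈set)
'a' @ 4: {3,4}
'b' @ 5: {5,6,8,10}
'b' @ 6: {1,2,7,9}  (accept∈set)
after full input: {1,2,7,9}  (accept=1 in)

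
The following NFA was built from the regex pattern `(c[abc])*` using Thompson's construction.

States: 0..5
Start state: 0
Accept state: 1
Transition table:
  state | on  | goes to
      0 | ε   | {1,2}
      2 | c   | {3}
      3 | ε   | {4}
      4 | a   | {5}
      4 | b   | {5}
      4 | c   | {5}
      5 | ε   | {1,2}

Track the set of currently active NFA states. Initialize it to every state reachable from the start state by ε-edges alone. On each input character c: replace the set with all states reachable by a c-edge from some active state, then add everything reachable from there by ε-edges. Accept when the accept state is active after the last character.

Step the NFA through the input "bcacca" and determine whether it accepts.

Answer: REJECT

Steps:
S₀ = ε-closure({0}) = {0,1,2}
'b' @ 1: {}  — state set empty
rest 'cacca' ignored (set empty)
final: {}; accept 1 not in set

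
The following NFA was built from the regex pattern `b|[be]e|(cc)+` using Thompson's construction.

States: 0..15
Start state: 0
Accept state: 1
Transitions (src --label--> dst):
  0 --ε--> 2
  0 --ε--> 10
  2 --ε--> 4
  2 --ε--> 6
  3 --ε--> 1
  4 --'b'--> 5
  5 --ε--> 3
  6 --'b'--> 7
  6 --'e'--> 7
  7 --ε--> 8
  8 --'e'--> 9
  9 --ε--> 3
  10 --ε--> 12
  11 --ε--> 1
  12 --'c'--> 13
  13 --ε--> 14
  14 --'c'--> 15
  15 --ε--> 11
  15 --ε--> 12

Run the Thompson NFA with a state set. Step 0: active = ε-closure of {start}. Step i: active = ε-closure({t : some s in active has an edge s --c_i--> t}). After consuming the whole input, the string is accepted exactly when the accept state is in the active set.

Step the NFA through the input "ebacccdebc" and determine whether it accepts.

start: ε-closure({0}) = {0,2,4,6,10,12}
'e' @ 1: {7,8}
'b' @ 2: {}  — no active states
rest 'acccdebc' ignored (set empty)
after full input: {}  (accept=1 not in)

Answer: REJECT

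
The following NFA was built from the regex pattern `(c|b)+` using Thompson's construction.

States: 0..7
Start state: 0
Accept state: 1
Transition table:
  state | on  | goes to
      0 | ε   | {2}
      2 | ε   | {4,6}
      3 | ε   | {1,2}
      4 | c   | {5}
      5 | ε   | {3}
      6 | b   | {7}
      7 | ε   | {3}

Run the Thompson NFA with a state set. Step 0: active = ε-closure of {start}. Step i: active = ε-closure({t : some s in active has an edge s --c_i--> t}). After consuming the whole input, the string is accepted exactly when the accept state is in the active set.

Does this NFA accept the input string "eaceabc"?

Answer: REJECT

Trace:
S₀ = ε-closure({0}) = {0,2,4,6}
'e' @ 1: {}  — dead — no transitions
rest 'aceabc' ignored (set empty)
after full input: {}  (accept=1 not in)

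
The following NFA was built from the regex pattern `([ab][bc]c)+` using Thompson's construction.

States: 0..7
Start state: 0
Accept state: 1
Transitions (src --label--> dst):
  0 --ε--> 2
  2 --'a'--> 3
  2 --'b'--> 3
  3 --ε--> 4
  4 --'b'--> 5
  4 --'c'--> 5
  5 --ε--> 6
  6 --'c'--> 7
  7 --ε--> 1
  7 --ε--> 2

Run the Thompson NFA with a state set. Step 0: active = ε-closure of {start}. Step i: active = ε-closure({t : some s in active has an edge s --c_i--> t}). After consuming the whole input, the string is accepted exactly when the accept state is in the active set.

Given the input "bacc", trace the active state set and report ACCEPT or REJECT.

start: ε-closure({0}) = {0,2}
'b' @ 1: {3,4}
'a' @ 2: {}  — no active states
rest 'cc' ignored (set empty)
end set {} — state 1 not in

Answer: REJECT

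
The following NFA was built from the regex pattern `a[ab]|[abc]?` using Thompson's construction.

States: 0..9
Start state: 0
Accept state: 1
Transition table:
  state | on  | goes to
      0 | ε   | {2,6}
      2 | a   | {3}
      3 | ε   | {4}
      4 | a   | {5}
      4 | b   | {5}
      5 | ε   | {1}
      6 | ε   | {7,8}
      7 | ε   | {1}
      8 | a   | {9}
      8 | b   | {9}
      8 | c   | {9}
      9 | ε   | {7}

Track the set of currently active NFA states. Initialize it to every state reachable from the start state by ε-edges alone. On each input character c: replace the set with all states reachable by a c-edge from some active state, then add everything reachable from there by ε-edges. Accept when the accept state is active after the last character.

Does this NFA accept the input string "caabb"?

Answer: REJECT

Derivation:
S₀ = ε-closure({0}) = {0,1,2,6,7,8}
'c' @ 1: {1,7,9}  [accepting]
'a' @ 2: {}  — no active states
rest 'abb' ignored (set empty)
final: {}; accept 1 not in set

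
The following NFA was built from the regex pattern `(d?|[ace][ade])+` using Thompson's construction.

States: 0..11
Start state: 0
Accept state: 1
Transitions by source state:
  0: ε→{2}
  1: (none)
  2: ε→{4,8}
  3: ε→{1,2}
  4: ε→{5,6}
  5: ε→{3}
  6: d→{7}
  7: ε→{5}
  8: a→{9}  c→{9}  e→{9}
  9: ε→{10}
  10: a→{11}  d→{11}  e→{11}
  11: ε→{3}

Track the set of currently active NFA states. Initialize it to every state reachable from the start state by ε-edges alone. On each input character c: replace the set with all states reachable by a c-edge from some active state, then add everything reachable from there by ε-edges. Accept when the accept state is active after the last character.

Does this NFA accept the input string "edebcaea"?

Answer: REJECT

Steps:
start: ε-closure({0}) = {0,1,2,3,4,5,6,8}
'e' @ 1: {9,10}
'd' @ 2: {1,2,3,4,5,6,8,11}  ✓accept
'e' @ 3: {9,10}
'b' @ 4: {}  — state set empty
rest 'caea' ignored (set empty)
after full input: {}  (accept=1 not in)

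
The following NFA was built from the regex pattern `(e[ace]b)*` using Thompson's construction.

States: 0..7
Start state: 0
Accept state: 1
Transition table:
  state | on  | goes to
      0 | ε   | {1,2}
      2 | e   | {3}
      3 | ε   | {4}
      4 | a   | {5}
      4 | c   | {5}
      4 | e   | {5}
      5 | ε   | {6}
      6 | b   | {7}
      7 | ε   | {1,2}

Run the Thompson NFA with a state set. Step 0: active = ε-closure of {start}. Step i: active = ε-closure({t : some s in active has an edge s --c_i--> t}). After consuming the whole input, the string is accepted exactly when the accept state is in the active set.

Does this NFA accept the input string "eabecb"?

S₀ = ε-closure({0}) = {0,1,2}
'e' @ 1: {3,4}
'a' @ 2: {5,6}
'b' @ 3: {1,2,7}  [accepting]
'e' @ 4: {3,4}
'c' @ 5: {5,6}
'b' @ 6: {1,2,7}  [accepting]
after full input: {1,2,7}  (accept=1 in)

Answer: ACCEPT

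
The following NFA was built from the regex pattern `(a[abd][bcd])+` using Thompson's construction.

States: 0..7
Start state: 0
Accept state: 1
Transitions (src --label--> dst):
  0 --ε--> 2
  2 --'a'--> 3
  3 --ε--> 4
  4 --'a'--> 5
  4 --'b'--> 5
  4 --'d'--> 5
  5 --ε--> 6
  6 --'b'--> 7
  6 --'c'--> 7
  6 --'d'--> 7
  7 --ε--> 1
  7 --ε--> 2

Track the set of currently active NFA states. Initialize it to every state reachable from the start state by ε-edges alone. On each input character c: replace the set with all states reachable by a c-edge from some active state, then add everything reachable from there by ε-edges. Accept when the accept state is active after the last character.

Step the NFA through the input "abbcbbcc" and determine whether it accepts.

start: ε-closure({0}) = {0,2}
'a' @ 1: {3,4}
'b' @ 2: {5,6}
'b' @ 3: {1,2,7}  ✓accept
'c' @ 4: {}  — no active states
rest 'bbcc' ignored (set empty)
end set {} — state 1 not in

Answer: REJECT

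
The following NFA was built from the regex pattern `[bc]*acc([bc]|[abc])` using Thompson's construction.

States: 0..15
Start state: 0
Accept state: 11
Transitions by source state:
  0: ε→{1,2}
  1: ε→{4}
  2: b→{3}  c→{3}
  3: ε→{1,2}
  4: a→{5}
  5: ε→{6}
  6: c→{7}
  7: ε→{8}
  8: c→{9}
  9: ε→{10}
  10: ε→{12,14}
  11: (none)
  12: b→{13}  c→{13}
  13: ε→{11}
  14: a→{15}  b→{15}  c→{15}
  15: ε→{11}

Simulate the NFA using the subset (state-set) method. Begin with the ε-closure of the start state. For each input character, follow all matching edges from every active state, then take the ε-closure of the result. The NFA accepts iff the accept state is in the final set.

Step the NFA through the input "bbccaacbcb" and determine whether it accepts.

S₀ = ε-closure({0}) = {0,1,2,4}
'b' @ 1: {1,2,3,4}
'b' @ 2: {1,2,3,4}
'c' @ 3: {1,2,3,4}
'c' @ 4: {1,2,3,4}
'a' @ 5: {5,6}
'a' @ 6: {}  — dead — no transitions
rest 'cbcb' ignored (set empty)
final: {}; accept 11 not in set

Answer: REJECT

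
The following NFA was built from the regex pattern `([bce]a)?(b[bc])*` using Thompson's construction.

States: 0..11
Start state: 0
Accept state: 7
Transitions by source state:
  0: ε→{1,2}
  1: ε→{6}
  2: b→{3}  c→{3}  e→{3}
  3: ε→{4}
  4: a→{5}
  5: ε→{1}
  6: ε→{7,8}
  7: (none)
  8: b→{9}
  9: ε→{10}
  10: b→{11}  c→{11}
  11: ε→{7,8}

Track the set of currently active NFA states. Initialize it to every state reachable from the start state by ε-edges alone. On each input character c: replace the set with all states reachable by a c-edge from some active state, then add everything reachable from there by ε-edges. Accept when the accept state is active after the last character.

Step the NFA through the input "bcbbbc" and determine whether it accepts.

S₀ = ε-closure({0}) = {0,1,2,6,7,8}
'b' @ 1: {3,4,9,10}
'c' @ 2: {7,8,11}  [accepting]
'b' @ 3: {9,10}
'b' @ 4: {7,8,11}  [accepting]
'b' @ 5: {9,10}
'c' @ 6: {7,8,11}  [accepting]
end set {7,8,11} — state 7 in

Answer: ACCEPT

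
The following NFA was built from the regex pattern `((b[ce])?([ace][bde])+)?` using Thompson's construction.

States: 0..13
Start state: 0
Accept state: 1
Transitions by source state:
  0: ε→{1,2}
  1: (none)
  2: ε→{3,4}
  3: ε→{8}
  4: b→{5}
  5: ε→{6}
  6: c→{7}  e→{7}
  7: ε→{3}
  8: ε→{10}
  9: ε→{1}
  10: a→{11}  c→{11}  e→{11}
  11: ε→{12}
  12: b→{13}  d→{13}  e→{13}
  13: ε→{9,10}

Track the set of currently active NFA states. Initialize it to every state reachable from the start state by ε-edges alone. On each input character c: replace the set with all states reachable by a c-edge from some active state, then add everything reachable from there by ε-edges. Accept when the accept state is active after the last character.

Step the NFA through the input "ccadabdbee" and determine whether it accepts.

start: ε-closure({0}) = {0,1,2,3,4,8,10}
'c' @ 1: {11,12}
'c' @ 2: {}  — no active states
rest 'adabdbee' ignored (set empty)
after full input: {}  (accept=1 not in)

Answer: REJECT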